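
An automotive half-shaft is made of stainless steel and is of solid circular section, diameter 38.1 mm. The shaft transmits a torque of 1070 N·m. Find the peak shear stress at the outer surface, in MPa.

J = πd⁴/32 = π(0.0381)⁴/32 = 2.069×10^-7 m⁴.
τ_max = T·r/J = 1070 × 0.0191 / 2.069×10^-7 = 9.853×10^7 Pa.

98.5 MPa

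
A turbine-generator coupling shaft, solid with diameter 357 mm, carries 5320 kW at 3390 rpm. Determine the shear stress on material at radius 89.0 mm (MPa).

0.836 MPa

ω = 2π·3390/60 = 355.0 rad/s, so T = P/ω = 5320×10³ / 355.0 = 14990 N·m.
J = πd⁴/32 = π(0.357)⁴/32 = 1.595×10^-3 m⁴.
Shear stress varies linearly with radius: τ = T·r/J = 14990 × 0.0890 / 1.595×10^-3 = 8.364×10^5 Pa.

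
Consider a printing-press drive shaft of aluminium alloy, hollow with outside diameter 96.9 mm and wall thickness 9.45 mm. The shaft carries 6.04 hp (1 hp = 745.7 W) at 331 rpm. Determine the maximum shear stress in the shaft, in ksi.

0.182 ksi

ω = 2π·331/60 = 34.66 rad/s, so T = P/ω = 6.04×745.7 / 34.66 = 129.9 N·m.
J = π(d_o⁴ − d_i⁴)/32 = π(0.0969⁴ − 0.0780⁴)/32 = 5.022×10^-6 m⁴.
τ_max = T·r/J = 129.9 × 0.0485 / 5.022×10^-6 = 1.254×10^6 Pa.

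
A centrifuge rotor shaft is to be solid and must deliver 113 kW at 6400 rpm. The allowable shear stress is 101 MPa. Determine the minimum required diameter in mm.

20.4 mm

ω = 2π·6400/60 = 670.2 rad/s, so T = P/ω = 113×10³ / 670.2 = 168.6 N·m.
For a solid shaft τ_max = 16T/(πd³), so d = (16T/(π τ_allow))^(1/3) = (16·168.6/(π·1.01×10^8))^(1/3) = 0.02041 m.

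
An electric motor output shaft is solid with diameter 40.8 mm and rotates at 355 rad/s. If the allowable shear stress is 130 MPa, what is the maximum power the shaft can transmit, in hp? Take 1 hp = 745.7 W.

J = πd⁴/32 = π(0.0408)⁴/32 = 2.720×10^-7 m⁴.
T_max = τ_allow·J/r = 1.30×10^8 × 2.720×10^-7 / 0.0204 = 1734 N·m.
ω = 355 rad/s, so P_max = T_max·ω = 6.154×10^5 W.

825 hp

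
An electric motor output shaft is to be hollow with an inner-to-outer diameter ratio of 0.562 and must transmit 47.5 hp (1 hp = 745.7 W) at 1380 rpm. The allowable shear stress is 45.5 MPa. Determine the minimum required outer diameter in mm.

ω = 2π·1380/60 = 144.5 rad/s, so T = P/ω = 47.5×745.7 / 144.5 = 245.1 N·m.
For a hollow shaft with d_i/d_o = 0.562: τ_max = 16T/(π d_o³ (1−k⁴)), so d_o = [16T/(π τ_allow (1−k⁴))]^(1/3) = [16·245.1/(π·4.55×10^7·0.9002)]^(1/3) = 0.03124 m.

31.2 mm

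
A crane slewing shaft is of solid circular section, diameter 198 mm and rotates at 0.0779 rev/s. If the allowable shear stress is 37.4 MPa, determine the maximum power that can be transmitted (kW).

J = πd⁴/32 = π(0.198)⁴/32 = 1.509×10^-4 m⁴.
T_max = τ_allow·J/r = 3.74×10^7 × 1.509×10^-4 / 0.0990 = 57000 N·m.
ω = 2π·0.0779 = 0.4895 rad/s, so P_max = T_max·ω = 2.790×10^4 W.

27.9 kW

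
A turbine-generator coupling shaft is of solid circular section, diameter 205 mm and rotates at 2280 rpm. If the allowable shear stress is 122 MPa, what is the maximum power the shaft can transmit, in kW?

J = πd⁴/32 = π(0.205)⁴/32 = 1.734×10^-4 m⁴.
T_max = τ_allow·J/r = 1.22×10^8 × 1.734×10^-4 / 0.102 = 206400 N·m.
ω = 2π·2280/60 = 238.8 rad/s, so P_max = T_max·ω = 4.927×10^7 W.

49300 kW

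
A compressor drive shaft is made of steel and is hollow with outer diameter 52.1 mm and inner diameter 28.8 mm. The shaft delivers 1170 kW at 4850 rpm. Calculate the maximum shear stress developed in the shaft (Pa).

9.15e7 Pa

ω = 2π·4850/60 = 507.9 rad/s, so T = P/ω = 1170×10³ / 507.9 = 2304 N·m.
J = π(d_o⁴ − d_i⁴)/32 = π(0.0521⁴ − 0.0288⁴)/32 = 6.558×10^-7 m⁴.
τ_max = T·r/J = 2304 × 0.0261 / 6.558×10^-7 = 9.150×10^7 Pa.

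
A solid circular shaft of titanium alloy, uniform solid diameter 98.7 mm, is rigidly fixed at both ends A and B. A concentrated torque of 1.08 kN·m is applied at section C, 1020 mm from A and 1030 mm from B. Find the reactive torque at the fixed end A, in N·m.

With uniform GJ and both ends fixed, compatibility θ_AC = θ_CB gives T_A·a = T_B·b, together with T_A + T_B = T₀.
T_A = T₀·b/(a+b) = 1080·1030/2050 = 542.6 N·m; T_B = 537.4 N·m.

543 N·m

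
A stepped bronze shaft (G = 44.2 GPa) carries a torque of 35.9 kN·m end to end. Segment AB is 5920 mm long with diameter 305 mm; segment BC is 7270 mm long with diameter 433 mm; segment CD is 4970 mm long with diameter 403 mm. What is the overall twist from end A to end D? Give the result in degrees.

0.512°

J_AB = π(0.305)⁴/32 = 8.50×10^-4 m⁴; J_BC = π(0.433)⁴/32 = 3.45×10^-3 m⁴; J_CD = π(0.403)⁴/32 = 2.59×10^-3 m⁴.
θ = (T/G)·Σ L_i/J_i = (35900/44.2×10⁹)·(5.92/8.50×10^-4 + 7.27/3.45×10^-3 + 4.97/2.59×10^-3) = 8.930×10^-3 rad.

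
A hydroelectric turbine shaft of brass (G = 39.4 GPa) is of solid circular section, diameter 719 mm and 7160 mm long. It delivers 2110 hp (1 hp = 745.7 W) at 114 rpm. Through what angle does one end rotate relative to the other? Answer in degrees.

ω = 2π·114/60 = 11.94 rad/s, so T = P/ω = 2110×745.7 / 11.94 = 131800 N·m.
J = πd⁴/32 = π(0.719)⁴/32 = 0.02624 m⁴.
θ = T·L/(G·J) = 131800 × 7.16 / (39.4×10⁹ × 0.02624) = 9.129×10^-4 rad.

0.0523°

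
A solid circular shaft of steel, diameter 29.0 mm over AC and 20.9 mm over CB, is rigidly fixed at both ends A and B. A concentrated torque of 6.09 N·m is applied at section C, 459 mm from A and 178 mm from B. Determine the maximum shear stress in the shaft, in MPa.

1.39 MPa

Compatibility: T_A·a/J_AC = T_B·b/J_CB with T_A + T_B = T₀.
J_AC = 6.94×10^-8 m⁴, J_CB = 1.87×10^-8 m⁴, so T_A = T₀·(J_AC/a)/((J_AC/a)+(J_CB/b)) = 3.592 N·m, T_B = 2.498 N·m.
τ in each portion: τ_AC = 7.50×10^5 Pa, τ_CB = 1.39×10^6 Pa; maximum is in CB.
τ_max = T_CB·r/J = 2.498·0.0104/1.87×10^-8 = 1.394×10^6 Pa.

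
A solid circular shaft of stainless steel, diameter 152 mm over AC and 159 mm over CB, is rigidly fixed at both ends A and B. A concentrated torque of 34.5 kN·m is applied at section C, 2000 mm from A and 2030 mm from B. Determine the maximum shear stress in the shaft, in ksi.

Compatibility: T_A·a/J_AC = T_B·b/J_CB with T_A + T_B = T₀.
J_AC = 5.24×10^-5 m⁴, J_CB = 6.27×10^-5 m⁴, so T_A = T₀·(J_AC/a)/((J_AC/a)+(J_CB/b)) = 15830 N·m, T_B = 18670 N·m.
τ in each portion: τ_AC = 2.30×10^7 Pa, τ_CB = 2.37×10^7 Pa; maximum is in CB.
τ_max = T_CB·r/J = 18670·0.0795/6.27×10^-5 = 2.366×10^7 Pa.

3.43 ksi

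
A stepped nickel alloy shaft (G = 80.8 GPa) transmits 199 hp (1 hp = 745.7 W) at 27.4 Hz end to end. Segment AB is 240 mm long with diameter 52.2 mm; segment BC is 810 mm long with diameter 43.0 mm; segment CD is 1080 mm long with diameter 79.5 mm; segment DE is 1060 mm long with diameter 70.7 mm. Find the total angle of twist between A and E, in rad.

0.0368 rad

ω = 2π·27.4 = 172.2 rad/s, so T = P/ω = 199×745.7 / 172.2 = 862.0 N·m.
J_AB = π(0.0522)⁴/32 = 7.29×10^-7 m⁴; J_BC = π(0.0430)⁴/32 = 3.36×10^-7 m⁴; J_CD = π(0.0795)⁴/32 = 3.92×10^-6 m⁴; J_DE = π(0.0707)⁴/32 = 2.45×10^-6 m⁴.
θ = (T/G)·Σ L_i/J_i = (862.0/80.8×10⁹)·(0.240/7.29×10^-7 + 0.810/3.36×10^-7 + 1.08/3.92×10^-6 + 1.06/2.45×10^-6) = 0.03680 rad.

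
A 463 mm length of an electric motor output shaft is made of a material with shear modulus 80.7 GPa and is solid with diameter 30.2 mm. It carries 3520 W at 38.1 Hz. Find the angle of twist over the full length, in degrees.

ω = 2π·38.1 = 239.4 rad/s, so T = P/ω = 3520 / 239.4 = 14.70 N·m.
J = πd⁴/32 = π(0.0302)⁴/32 = 8.166×10^-8 m⁴.
θ = T·L/(G·J) = 14.70 × 0.463 / (80.7×10⁹ × 8.166×10^-8) = 1.033×10^-3 rad.

0.0592°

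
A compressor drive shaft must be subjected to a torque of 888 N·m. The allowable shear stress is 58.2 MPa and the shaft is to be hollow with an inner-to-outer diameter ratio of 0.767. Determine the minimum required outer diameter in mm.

49.2 mm

For a hollow shaft with d_i/d_o = 0.767: τ_max = 16T/(π d_o³ (1−k⁴)), so d_o = [16T/(π τ_allow (1−k⁴))]^(1/3) = [16·888.0/(π·5.82×10^7·0.6539)]^(1/3) = 0.04916 m.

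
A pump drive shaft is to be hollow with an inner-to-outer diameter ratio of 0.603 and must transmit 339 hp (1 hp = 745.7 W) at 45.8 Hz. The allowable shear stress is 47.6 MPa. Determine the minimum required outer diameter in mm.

47.7 mm

ω = 2π·45.8 = 287.8 rad/s, so T = P/ω = 339×745.7 / 287.8 = 878.5 N·m.
For a hollow shaft with d_i/d_o = 0.603: τ_max = 16T/(π d_o³ (1−k⁴)), so d_o = [16T/(π τ_allow (1−k⁴))]^(1/3) = [16·878.5/(π·4.76×10^7·0.8678)]^(1/3) = 0.04767 m.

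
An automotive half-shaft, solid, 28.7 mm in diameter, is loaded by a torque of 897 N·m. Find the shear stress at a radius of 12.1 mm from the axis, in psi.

J = πd⁴/32 = π(0.0287)⁴/32 = 6.661×10^-8 m⁴.
Shear stress varies linearly with radius: τ = T·r/J = 897.0 × 0.0121 / 6.661×10^-8 = 1.629×10^8 Pa.

23600 psi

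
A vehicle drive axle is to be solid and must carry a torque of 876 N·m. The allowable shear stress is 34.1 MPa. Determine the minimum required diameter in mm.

For a solid shaft τ_max = 16T/(πd³), so d = (16T/(π τ_allow))^(1/3) = (16·876.0/(π·3.41×10^7))^(1/3) = 0.05077 m.

50.8 mm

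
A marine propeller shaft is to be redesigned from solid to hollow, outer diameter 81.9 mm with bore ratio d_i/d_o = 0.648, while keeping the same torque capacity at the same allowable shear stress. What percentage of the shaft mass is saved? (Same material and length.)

34.0 %

Equal τ_max and T ⇒ the solid shaft needs d_s³ = d_o³(1−k⁴), so d_s = 81.9·(1−0.648⁴)^(1/3) = 76.77 mm.
Area ratio A_h/A_s = d_o²(1−k²)/d_s² = (1−k²)/(1−k⁴)^(2/3) = 0.6602.
Mass saving = 1 − 0.6602 = 34.0 %.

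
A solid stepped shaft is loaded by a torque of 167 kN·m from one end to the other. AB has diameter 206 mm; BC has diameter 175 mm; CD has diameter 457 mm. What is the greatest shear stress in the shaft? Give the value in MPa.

Under the same torque, τ_max = 16T/(πd³) is largest where d is smallest — segment BC (d = 175 mm).
τ_max = 16·167000/(π·(0.175)³) = 1.587×10^8 Pa.

159 MPa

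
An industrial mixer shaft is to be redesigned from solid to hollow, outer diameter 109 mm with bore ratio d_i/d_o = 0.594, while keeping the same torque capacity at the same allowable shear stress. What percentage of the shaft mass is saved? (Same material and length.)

29.3 %

Equal τ_max and T ⇒ the solid shaft needs d_s³ = d_o³(1−k⁴), so d_s = 109·(1−0.594⁴)^(1/3) = 104.3 mm.
Area ratio A_h/A_s = d_o²(1−k²)/d_s² = (1−k²)/(1−k⁴)^(2/3) = 0.7071.
Mass saving = 1 − 0.7071 = 29.3 %.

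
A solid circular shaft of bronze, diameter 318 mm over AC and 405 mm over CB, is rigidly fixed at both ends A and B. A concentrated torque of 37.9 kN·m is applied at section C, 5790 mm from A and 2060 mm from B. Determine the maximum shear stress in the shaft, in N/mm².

Compatibility: T_A·a/J_AC = T_B·b/J_CB with T_A + T_B = T₀.
J_AC = 1.00×10^-3 m⁴, J_CB = 2.64×10^-3 m⁴, so T_A = T₀·(J_AC/a)/((J_AC/a)+(J_CB/b)) = 4515 N·m, T_B = 33390 N·m.
τ in each portion: τ_AC = 7.15×10^5 Pa, τ_CB = 2.56×10^6 Pa; maximum is in CB.
τ_max = T_CB·r/J = 33390·0.203/2.64×10^-3 = 2.560×10^6 Pa.

2.56 N/mm²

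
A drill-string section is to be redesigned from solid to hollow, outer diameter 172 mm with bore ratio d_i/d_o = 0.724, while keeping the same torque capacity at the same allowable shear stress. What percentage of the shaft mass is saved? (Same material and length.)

Equal τ_max and T ⇒ the solid shaft needs d_s³ = d_o³(1−k⁴), so d_s = 172·(1−0.724⁴)^(1/3) = 154.5 mm.
Area ratio A_h/A_s = d_o²(1−k²)/d_s² = (1−k²)/(1−k⁴)^(2/3) = 0.5895.
Mass saving = 1 − 0.5895 = 41.1 %.

41.1 %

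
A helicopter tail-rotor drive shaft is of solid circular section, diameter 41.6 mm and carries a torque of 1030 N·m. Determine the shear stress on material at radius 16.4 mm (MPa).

J = πd⁴/32 = π(0.0416)⁴/32 = 2.940×10^-7 m⁴.
Shear stress varies linearly with radius: τ = T·r/J = 1030 × 0.0164 / 2.940×10^-7 = 5.745×10^7 Pa.

57.5 MPa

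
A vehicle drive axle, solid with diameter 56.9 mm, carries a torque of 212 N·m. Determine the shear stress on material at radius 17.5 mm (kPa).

3610 kPa

J = πd⁴/32 = π(0.0569)⁴/32 = 1.029×10^-6 m⁴.
Shear stress varies linearly with radius: τ = T·r/J = 212.0 × 0.0175 / 1.029×10^-6 = 3.605×10^6 Pa.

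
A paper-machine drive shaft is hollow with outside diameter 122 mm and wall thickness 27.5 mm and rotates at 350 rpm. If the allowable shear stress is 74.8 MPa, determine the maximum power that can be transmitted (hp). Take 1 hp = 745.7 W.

1190 hp

J = π(d_o⁴ − d_i⁴)/32 = π(0.122⁴ − 0.0670⁴)/32 = 1.977×10^-5 m⁴.
T_max = τ_allow·J/r = 7.48×10^7 × 1.977×10^-5 / 0.0610 = 24240 N·m.
ω = 2π·350/60 = 36.65 rad/s, so P_max = T_max·ω = 8.886×10^5 W.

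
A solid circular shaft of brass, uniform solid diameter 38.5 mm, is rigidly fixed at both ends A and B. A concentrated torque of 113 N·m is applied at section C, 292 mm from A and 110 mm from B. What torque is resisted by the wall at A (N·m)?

With uniform GJ and both ends fixed, compatibility θ_AC = θ_CB gives T_A·a = T_B·b, together with T_A + T_B = T₀.
T_A = T₀·b/(a+b) = 113.0·110/402.0 = 30.92 N·m; T_B = 82.08 N·m.

30.9 N·m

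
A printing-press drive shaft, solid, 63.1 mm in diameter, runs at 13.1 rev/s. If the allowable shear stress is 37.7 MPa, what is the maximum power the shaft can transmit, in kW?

153 kW

J = πd⁴/32 = π(0.0631)⁴/32 = 1.556×10^-6 m⁴.
T_max = τ_allow·J/r = 3.77×10^7 × 1.556×10^-6 / 0.0316 = 1860 N·m.
ω = 2π·13.1 = 82.31 rad/s, so P_max = T_max·ω = 1.531×10^5 W.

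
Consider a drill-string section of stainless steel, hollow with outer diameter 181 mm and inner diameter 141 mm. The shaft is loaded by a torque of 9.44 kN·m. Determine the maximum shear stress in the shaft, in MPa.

J = π(d_o⁴ − d_i⁴)/32 = π(0.181⁴ − 0.141⁴)/32 = 6.657×10^-5 m⁴.
τ_max = T·r/J = 9440 × 0.0905 / 6.657×10^-5 = 1.283×10^7 Pa.

12.8 MPa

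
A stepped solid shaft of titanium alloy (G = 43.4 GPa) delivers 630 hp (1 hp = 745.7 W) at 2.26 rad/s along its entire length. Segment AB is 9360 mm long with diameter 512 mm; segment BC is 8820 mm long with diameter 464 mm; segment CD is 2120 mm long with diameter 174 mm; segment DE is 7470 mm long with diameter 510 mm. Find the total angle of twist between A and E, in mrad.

134 mrad

ω = 2.26 rad/s, so T = P/ω = 630×745.7 / 2.260 = 207900 N·m.
J_AB = π(0.512)⁴/32 = 6.75×10^-3 m⁴; J_BC = π(0.464)⁴/32 = 4.55×10^-3 m⁴; J_CD = π(0.174)⁴/32 = 9.00×10^-5 m⁴; J_DE = π(0.510)⁴/32 = 6.64×10^-3 m⁴.
θ = (T/G)·Σ L_i/J_i = (207900/43.4×10⁹)·(9.36/6.75×10^-3 + 8.82/4.55×10^-3 + 2.12/9.00×10^-5 + 7.47/6.64×10^-3) = 0.1342 rad.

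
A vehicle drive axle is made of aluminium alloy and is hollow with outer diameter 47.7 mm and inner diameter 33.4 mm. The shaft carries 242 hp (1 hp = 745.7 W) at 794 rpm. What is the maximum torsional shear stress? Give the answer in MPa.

134 MPa

ω = 2π·794/60 = 83.15 rad/s, so T = P/ω = 242×745.7 / 83.15 = 2170 N·m.
J = π(d_o⁴ − d_i⁴)/32 = π(0.0477⁴ − 0.0334⁴)/32 = 3.861×10^-7 m⁴.
τ_max = T·r/J = 2170 × 0.0239 / 3.861×10^-7 = 1.341×10^8 Pa.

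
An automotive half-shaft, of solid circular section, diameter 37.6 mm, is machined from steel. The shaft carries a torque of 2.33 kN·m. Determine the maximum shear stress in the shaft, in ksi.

J = πd⁴/32 = π(0.0376)⁴/32 = 1.962×10^-7 m⁴.
τ_max = T·r/J = 2330 × 0.0188 / 1.962×10^-7 = 2.232×10^8 Pa.

32.4 ksi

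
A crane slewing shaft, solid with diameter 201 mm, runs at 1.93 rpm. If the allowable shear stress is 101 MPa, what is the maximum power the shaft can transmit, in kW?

J = πd⁴/32 = π(0.201)⁴/32 = 1.602×10^-4 m⁴.
T_max = τ_allow·J/r = 1.01×10^8 × 1.602×10^-4 / 0.101 = 161000 N·m.
ω = 2π·1.93/60 = 0.2021 rad/s, so P_max = T_max·ω = 3.255×10^4 W.

32.5 kW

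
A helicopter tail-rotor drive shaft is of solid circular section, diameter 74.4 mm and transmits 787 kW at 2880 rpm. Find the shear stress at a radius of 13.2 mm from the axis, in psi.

1660 psi

ω = 2π·2880/60 = 301.6 rad/s, so T = P/ω = 787×10³ / 301.6 = 2609 N·m.
J = πd⁴/32 = π(0.0744)⁴/32 = 3.008×10^-6 m⁴.
Shear stress varies linearly with radius: τ = T·r/J = 2609 × 0.0132 / 3.008×10^-6 = 1.145×10^7 Pa.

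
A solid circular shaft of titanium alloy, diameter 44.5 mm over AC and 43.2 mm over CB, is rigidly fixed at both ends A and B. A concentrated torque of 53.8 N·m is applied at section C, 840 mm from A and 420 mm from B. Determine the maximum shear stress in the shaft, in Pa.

2.17e6 Pa

Compatibility: T_A·a/J_AC = T_B·b/J_CB with T_A + T_B = T₀.
J_AC = 3.85×10^-7 m⁴, J_CB = 3.42×10^-7 m⁴, so T_A = T₀·(J_AC/a)/((J_AC/a)+(J_CB/b)) = 19.38 N·m, T_B = 34.42 N·m.
τ in each portion: τ_AC = 1.12×10^6 Pa, τ_CB = 2.17×10^6 Pa; maximum is in CB.
τ_max = T_CB·r/J = 34.42·0.0216/3.42×10^-7 = 2.174×10^6 Pa.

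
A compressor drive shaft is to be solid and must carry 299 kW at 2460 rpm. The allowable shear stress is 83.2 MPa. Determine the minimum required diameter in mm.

ω = 2π·2460/60 = 257.6 rad/s, so T = P/ω = 299×10³ / 257.6 = 1161 N·m.
For a solid shaft τ_max = 16T/(πd³), so d = (16T/(π τ_allow))^(1/3) = (16·1161/(π·8.32×10^7))^(1/3) = 0.04142 m.

41.4 mm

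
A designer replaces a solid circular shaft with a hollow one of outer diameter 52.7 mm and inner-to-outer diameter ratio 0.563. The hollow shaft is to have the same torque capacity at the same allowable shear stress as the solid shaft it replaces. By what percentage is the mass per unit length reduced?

Equal τ_max and T ⇒ the solid shaft needs d_s³ = d_o³(1−k⁴), so d_s = 52.7·(1−0.563⁴)^(1/3) = 50.87 mm.
Area ratio A_h/A_s = d_o²(1−k²)/d_s² = (1−k²)/(1−k⁴)^(2/3) = 0.7330.
Mass saving = 1 − 0.7330 = 26.7 %.

26.7 %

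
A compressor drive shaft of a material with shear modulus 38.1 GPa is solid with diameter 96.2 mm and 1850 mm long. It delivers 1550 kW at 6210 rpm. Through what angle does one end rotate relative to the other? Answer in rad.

0.0138 rad

ω = 2π·6210/60 = 650.3 rad/s, so T = P/ω = 1550×10³ / 650.3 = 2383 N·m.
J = πd⁴/32 = π(0.0962)⁴/32 = 8.408×10^-6 m⁴.
θ = T·L/(G·J) = 2383 × 1.85 / (38.1×10⁹ × 8.408×10^-6) = 0.01376 rad.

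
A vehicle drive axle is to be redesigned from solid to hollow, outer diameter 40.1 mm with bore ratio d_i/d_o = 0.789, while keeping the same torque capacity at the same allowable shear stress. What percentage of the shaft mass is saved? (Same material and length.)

Equal τ_max and T ⇒ the solid shaft needs d_s³ = d_o³(1−k⁴), so d_s = 40.1·(1−0.789⁴)^(1/3) = 34.05 mm.
Area ratio A_h/A_s = d_o²(1−k²)/d_s² = (1−k²)/(1−k⁴)^(2/3) = 0.5234.
Mass saving = 1 − 0.5234 = 47.7 %.

47.7 %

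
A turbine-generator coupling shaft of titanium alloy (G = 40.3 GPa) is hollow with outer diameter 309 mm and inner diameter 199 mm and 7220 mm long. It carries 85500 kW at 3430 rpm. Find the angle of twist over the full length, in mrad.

ω = 2π·3430/60 = 359.2 rad/s, so T = P/ω = 85500×10³ / 359.2 = 238000 N·m.
J = π(d_o⁴ − d_i⁴)/32 = π(0.309⁴ − 0.199⁴)/32 = 7.411×10^-4 m⁴.
θ = T·L/(G·J) = 238000 × 7.22 / (40.3×10⁹ × 7.411×10^-4) = 0.05755 rad.

57.5 mrad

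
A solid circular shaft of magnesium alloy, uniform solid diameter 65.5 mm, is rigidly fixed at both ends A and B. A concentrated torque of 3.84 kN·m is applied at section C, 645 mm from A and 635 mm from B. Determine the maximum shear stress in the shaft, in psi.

5090 psi

With uniform GJ and both ends fixed, compatibility θ_AC = θ_CB gives T_A·a = T_B·b, together with T_A + T_B = T₀.
T_A = T₀·b/(a+b) = 3840·635/1280 = 1905 N·m; T_B = 1935 N·m.
τ in each portion: τ_AC = 3.45×10^7 Pa, τ_CB = 3.51×10^7 Pa; maximum is in CB.
τ_max = T_CB·r/J = 1935·0.0328/1.81×10^-6 = 3.507×10^7 Pa.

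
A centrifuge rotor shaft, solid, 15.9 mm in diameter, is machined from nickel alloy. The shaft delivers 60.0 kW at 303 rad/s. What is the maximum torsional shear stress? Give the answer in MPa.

ω = 303 rad/s, so T = P/ω = 60.0×10³ / 303.0 = 198.0 N·m.
J = πd⁴/32 = π(0.0159)⁴/32 = 6.275×10^-9 m⁴.
τ_max = T·r/J = 198.0 × 0.00795 / 6.275×10^-9 = 2.509×10^8 Pa.

251 MPa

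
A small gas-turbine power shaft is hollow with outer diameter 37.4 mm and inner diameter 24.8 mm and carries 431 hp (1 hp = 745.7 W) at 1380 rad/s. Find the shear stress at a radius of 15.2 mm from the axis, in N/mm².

ω = 1380 rad/s, so T = P/ω = 431×745.7 / 1380 = 232.9 N·m.
J = π(d_o⁴ − d_i⁴)/32 = π(0.0374⁴ − 0.0248⁴)/32 = 1.549×10^-7 m⁴.
Shear stress varies linearly with radius: τ = T·r/J = 232.9 × 0.0152 / 1.549×10^-7 = 2.285×10^7 Pa.

22.8 N/mm²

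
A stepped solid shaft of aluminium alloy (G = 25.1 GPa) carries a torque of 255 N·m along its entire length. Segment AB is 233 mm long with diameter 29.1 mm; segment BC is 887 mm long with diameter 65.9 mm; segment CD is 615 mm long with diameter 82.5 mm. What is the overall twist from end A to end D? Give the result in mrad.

39.9 mrad

J_AB = π(0.0291)⁴/32 = 7.04×10^-8 m⁴; J_BC = π(0.0659)⁴/32 = 1.85×10^-6 m⁴; J_CD = π(0.0825)⁴/32 = 4.55×10^-6 m⁴.
θ = (T/G)·Σ L_i/J_i = (255.0/25.1×10⁹)·(0.233/7.04×10^-8 + 0.887/1.85×10^-6 + 0.615/4.55×10^-6) = 0.03986 rad.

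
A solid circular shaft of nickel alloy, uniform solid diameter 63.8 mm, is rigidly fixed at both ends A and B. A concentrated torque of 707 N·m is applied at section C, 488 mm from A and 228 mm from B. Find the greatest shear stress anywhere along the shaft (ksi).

With uniform GJ and both ends fixed, compatibility θ_AC = θ_CB gives T_A·a = T_B·b, together with T_A + T_B = T₀.
T_A = T₀·b/(a+b) = 707.0·228/716.0 = 225.1 N·m; T_B = 481.9 N·m.
τ in each portion: τ_AC = 4.42×10^6 Pa, τ_CB = 9.45×10^6 Pa; maximum is in CB.
τ_max = T_CB·r/J = 481.9·0.0319/1.63×10^-6 = 9.450×10^6 Pa.

1.37 ksi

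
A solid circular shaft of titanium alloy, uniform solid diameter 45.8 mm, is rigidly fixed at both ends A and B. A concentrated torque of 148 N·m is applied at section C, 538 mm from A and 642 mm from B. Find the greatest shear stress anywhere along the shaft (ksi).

0.619 ksi

With uniform GJ and both ends fixed, compatibility θ_AC = θ_CB gives T_A·a = T_B·b, together with T_A + T_B = T₀.
T_A = T₀·b/(a+b) = 148.0·642/1180 = 80.52 N·m; T_B = 67.48 N·m.
τ in each portion: τ_AC = 4.27×10^6 Pa, τ_CB = 3.58×10^6 Pa; maximum is in AC.
τ_max = T_AC·r/J = 80.52·0.0229/4.32×10^-7 = 4.269×10^6 Pa.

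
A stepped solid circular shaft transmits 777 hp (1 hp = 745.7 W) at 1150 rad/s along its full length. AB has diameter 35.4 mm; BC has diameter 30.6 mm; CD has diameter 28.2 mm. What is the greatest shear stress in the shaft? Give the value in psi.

16600 psi

ω = 1150 rad/s, so T = P/ω = 777×745.7 / 1150 = 503.8 N·m.
Under the same torque, τ_max = 16T/(πd³) is largest where d is smallest — segment CD (d = 28.2 mm).
τ_max = 16·503.8/(π·(0.0282)³) = 1.144×10^8 Pa.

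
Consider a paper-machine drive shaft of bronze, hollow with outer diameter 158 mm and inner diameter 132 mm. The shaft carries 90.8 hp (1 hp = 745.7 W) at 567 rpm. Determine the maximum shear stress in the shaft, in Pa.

2.87e6 Pa

ω = 2π·567/60 = 59.38 rad/s, so T = P/ω = 90.8×745.7 / 59.38 = 1140 N·m.
J = π(d_o⁴ − d_i⁴)/32 = π(0.158⁴ − 0.132⁴)/32 = 3.138×10^-5 m⁴.
τ_max = T·r/J = 1140 × 0.0790 / 3.138×10^-5 = 2.871×10^6 Pa.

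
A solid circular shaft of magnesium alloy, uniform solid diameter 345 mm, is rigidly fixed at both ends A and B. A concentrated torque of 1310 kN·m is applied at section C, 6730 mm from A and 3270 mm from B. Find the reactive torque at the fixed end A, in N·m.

With uniform GJ and both ends fixed, compatibility θ_AC = θ_CB gives T_A·a = T_B·b, together with T_A + T_B = T₀.
T_A = T₀·b/(a+b) = 1.310e6·3270/10000 = 428400 N·m; T_B = 881600 N·m.

428000 N·m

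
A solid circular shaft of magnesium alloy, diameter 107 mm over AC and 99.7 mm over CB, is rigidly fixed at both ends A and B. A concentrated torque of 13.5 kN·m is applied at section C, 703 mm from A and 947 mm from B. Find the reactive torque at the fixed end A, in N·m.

8660 N·m

Compatibility: T_A·a/J_AC = T_B·b/J_CB with T_A + T_B = T₀.
J_AC = 1.29×10^-5 m⁴, J_CB = 9.70×10^-6 m⁴, so T_A = T₀·(J_AC/a)/((J_AC/a)+(J_CB/b)) = 8656 N·m, T_B = 4844 N·m.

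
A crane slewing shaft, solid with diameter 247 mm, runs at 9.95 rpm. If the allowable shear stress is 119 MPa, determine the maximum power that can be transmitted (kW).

J = πd⁴/32 = π(0.247)⁴/32 = 3.654×10^-4 m⁴.
T_max = τ_allow·J/r = 1.19×10^8 × 3.654×10^-4 / 0.123 = 352100 N·m.
ω = 2π·9.95/60 = 1.042 rad/s, so P_max = T_max·ω = 3.669×10^5 W.

367 kW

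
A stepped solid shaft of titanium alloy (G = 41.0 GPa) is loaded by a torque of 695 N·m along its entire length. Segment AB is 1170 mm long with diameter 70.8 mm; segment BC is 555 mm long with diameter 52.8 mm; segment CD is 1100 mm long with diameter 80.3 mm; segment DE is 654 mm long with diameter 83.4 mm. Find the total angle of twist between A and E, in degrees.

1.56°

J_AB = π(0.0708)⁴/32 = 2.47×10^-6 m⁴; J_BC = π(0.0528)⁴/32 = 7.63×10^-7 m⁴; J_CD = π(0.0803)⁴/32 = 4.08×10^-6 m⁴; J_DE = π(0.0834)⁴/32 = 4.75×10^-6 m⁴.
θ = (T/G)·Σ L_i/J_i = (695.0/41.0×10⁹)·(1.17/2.47×10^-6 + 0.555/7.63×10^-7 + 1.10/4.08×10^-6 + 0.654/4.75×10^-6) = 0.02727 rad.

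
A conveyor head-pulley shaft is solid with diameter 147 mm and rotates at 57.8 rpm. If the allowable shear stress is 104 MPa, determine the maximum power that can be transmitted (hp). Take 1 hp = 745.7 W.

J = πd⁴/32 = π(0.147)⁴/32 = 4.584×10^-5 m⁴.
T_max = τ_allow·J/r = 1.04×10^8 × 4.584×10^-5 / 0.0735 = 64870 N·m.
ω = 2π·57.8/60 = 6.053 rad/s, so P_max = T_max·ω = 3.926×10^5 W.

527 hp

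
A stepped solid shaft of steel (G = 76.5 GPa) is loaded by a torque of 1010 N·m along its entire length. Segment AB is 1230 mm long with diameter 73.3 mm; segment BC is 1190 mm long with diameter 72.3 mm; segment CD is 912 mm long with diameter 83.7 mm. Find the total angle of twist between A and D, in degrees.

0.807°

J_AB = π(0.0733)⁴/32 = 2.83×10^-6 m⁴; J_BC = π(0.0723)⁴/32 = 2.68×10^-6 m⁴; J_CD = π(0.0837)⁴/32 = 4.82×10^-6 m⁴.
θ = (T/G)·Σ L_i/J_i = (1010/76.5×10⁹)·(1.23/2.83×10^-6 + 1.19/2.68×10^-6 + 0.912/4.82×10^-6) = 0.01409 rad.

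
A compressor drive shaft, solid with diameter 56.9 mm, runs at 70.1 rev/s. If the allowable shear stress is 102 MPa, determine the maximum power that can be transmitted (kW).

1630 kW

J = πd⁴/32 = π(0.0569)⁴/32 = 1.029×10^-6 m⁴.
T_max = τ_allow·J/r = 1.02×10^8 × 1.029×10^-6 / 0.0284 = 3689 N·m.
ω = 2π·70.1 = 440.5 rad/s, so P_max = T_max·ω = 1.625×10^6 W.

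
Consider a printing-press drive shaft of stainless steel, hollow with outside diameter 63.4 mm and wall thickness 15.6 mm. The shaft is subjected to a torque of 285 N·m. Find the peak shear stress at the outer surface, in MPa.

J = π(d_o⁴ − d_i⁴)/32 = π(0.0634⁴ − 0.0322⁴)/32 = 1.481×10^-6 m⁴.
τ_max = T·r/J = 285.0 × 0.0317 / 1.481×10^-6 = 6.102×10^6 Pa.

6.10 MPa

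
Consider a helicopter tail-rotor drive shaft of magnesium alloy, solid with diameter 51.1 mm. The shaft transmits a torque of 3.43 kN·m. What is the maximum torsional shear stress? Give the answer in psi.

19000 psi

J = πd⁴/32 = π(0.0511)⁴/32 = 6.694×10^-7 m⁴.
τ_max = T·r/J = 3430 × 0.0255 / 6.694×10^-7 = 1.309×10^8 Pa.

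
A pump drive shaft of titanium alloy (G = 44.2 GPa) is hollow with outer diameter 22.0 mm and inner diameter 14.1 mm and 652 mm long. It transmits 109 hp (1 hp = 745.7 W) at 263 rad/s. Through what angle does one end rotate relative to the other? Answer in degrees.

13.7°

ω = 263 rad/s, so T = P/ω = 109×745.7 / 263.0 = 309.1 N·m.
J = π(d_o⁴ − d_i⁴)/32 = π(0.0220⁴ − 0.0141⁴)/32 = 1.912×10^-8 m⁴.
θ = T·L/(G·J) = 309.1 × 0.652 / (44.2×10⁹ × 1.912×10^-8) = 0.2385 rad.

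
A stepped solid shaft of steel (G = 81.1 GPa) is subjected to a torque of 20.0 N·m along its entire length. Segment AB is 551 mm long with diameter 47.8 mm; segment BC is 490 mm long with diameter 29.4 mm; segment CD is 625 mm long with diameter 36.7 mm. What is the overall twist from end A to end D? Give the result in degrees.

J_AB = π(0.0478)⁴/32 = 5.13×10^-7 m⁴; J_BC = π(0.0294)⁴/32 = 7.33×10^-8 m⁴; J_CD = π(0.0367)⁴/32 = 1.78×10^-7 m⁴.
θ = (T/G)·Σ L_i/J_i = (20.00/81.1×10⁹)·(0.551/5.13×10^-7 + 0.490/7.33×10^-8 + 0.625/1.78×10^-7) = 2.778×10^-3 rad.

0.159°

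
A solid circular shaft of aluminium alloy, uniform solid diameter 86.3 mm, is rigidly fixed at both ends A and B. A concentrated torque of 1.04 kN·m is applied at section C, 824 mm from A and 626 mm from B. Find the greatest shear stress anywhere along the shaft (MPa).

With uniform GJ and both ends fixed, compatibility θ_AC = θ_CB gives T_A·a = T_B·b, together with T_A + T_B = T₀.
T_A = T₀·b/(a+b) = 1040·626/1450 = 449.0 N·m; T_B = 591.0 N·m.
τ in each portion: τ_AC = 3.56×10^6 Pa, τ_CB = 4.68×10^6 Pa; maximum is in CB.
τ_max = T_CB·r/J = 591.0·0.0432/5.45×10^-6 = 4.683×10^6 Pa.

4.68 MPa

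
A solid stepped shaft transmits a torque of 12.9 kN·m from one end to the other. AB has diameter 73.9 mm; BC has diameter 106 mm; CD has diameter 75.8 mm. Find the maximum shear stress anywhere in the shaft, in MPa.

163 MPa

Under the same torque, τ_max = 16T/(πd³) is largest where d is smallest — segment AB (d = 73.9 mm).
τ_max = 16·12900/(π·(0.0739)³) = 1.628×10^8 Pa.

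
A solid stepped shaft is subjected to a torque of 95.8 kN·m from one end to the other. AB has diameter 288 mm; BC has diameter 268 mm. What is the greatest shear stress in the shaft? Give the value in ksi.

Under the same torque, τ_max = 16T/(πd³) is largest where d is smallest — segment BC (d = 268 mm).
τ_max = 16·95800/(π·(0.268)³) = 2.535×10^7 Pa.

3.68 ksi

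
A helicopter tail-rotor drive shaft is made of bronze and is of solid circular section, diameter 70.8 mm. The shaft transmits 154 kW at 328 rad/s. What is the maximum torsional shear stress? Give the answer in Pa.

ω = 328 rad/s, so T = P/ω = 154×10³ / 328.0 = 469.5 N·m.
J = πd⁴/32 = π(0.0708)⁴/32 = 2.467×10^-6 m⁴.
τ_max = T·r/J = 469.5 × 0.0354 / 2.467×10^-6 = 6.738×10^6 Pa.

6.74e6 Pa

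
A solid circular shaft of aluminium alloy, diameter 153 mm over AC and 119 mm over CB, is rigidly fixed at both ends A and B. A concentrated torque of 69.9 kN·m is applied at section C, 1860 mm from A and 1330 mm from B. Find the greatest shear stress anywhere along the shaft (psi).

10400 psi

Compatibility: T_A·a/J_AC = T_B·b/J_CB with T_A + T_B = T₀.
J_AC = 5.38×10^-5 m⁴, J_CB = 1.97×10^-5 m⁴, so T_A = T₀·(J_AC/a)/((J_AC/a)+(J_CB/b)) = 46240 N·m, T_B = 23660 N·m.
τ in each portion: τ_AC = 6.57×10^7 Pa, τ_CB = 7.15×10^7 Pa; maximum is in CB.
τ_max = T_CB·r/J = 23660·0.0595/1.97×10^-5 = 7.152×10^7 Pa.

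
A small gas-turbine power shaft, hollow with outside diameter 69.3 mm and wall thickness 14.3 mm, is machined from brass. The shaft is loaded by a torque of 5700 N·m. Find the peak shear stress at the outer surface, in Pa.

J = π(d_o⁴ − d_i⁴)/32 = π(0.0693⁴ − 0.0407⁴)/32 = 1.995×10^-6 m⁴.
τ_max = T·r/J = 5700 × 0.0347 / 1.995×10^-6 = 9.900×10^7 Pa.

9.90e7 Pa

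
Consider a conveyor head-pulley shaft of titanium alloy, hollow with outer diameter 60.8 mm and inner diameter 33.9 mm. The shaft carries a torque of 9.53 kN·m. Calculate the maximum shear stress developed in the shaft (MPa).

J = π(d_o⁴ − d_i⁴)/32 = π(0.0608⁴ − 0.0339⁴)/32 = 1.212×10^-6 m⁴.
τ_max = T·r/J = 9530 × 0.0304 / 1.212×10^-6 = 2.391×10^8 Pa.

239 MPa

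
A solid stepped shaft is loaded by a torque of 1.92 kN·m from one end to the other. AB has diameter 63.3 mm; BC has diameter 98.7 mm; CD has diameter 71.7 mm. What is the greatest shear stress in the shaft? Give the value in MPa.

Under the same torque, τ_max = 16T/(πd³) is largest where d is smallest — segment AB (d = 63.3 mm).
τ_max = 16·1920/(π·(0.0633)³) = 3.855×10^7 Pa.

38.6 MPa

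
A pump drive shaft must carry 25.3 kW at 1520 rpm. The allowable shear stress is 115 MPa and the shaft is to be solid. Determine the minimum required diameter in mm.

19.2 mm

ω = 2π·1520/60 = 159.2 rad/s, so T = P/ω = 25.3×10³ / 159.2 = 158.9 N·m.
For a solid shaft τ_max = 16T/(πd³), so d = (16T/(π τ_allow))^(1/3) = (16·158.9/(π·1.15×10^8))^(1/3) = 0.01916 m.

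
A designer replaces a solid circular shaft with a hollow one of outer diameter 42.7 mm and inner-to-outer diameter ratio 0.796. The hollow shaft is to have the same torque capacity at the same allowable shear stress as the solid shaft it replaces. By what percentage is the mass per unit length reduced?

48.4 %

Equal τ_max and T ⇒ the solid shaft needs d_s³ = d_o³(1−k⁴), so d_s = 42.7·(1−0.796⁴)^(1/3) = 35.99 mm.
Area ratio A_h/A_s = d_o²(1−k²)/d_s² = (1−k²)/(1−k⁴)^(2/3) = 0.5159.
Mass saving = 1 − 0.5159 = 48.4 %.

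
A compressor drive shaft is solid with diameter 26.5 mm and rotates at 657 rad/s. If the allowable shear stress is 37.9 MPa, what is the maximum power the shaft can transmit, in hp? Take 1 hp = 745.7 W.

J = πd⁴/32 = π(0.0265)⁴/32 = 4.842×10^-8 m⁴.
T_max = τ_allow·J/r = 3.79×10^7 × 4.842×10^-8 / 0.0132 = 138.5 N·m.
ω = 657 rad/s, so P_max = T_max·ω = 9.099×10^4 W.

122 hp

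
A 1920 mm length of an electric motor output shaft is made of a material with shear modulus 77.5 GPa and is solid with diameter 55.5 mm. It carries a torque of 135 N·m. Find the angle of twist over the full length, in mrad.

J = πd⁴/32 = π(0.0555)⁴/32 = 9.315×10^-7 m⁴.
θ = T·L/(G·J) = 135.0 × 1.92 / (77.5×10⁹ × 9.315×10^-7) = 3.591×10^-3 rad.

3.59 mrad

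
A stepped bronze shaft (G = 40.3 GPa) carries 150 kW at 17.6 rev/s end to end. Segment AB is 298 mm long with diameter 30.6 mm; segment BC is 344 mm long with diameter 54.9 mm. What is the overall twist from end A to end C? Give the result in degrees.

ω = 2π·17.6 = 110.6 rad/s, so T = P/ω = 150×10³ / 110.6 = 1356 N·m.
J_AB = π(0.0306)⁴/32 = 8.61×10^-8 m⁴; J_BC = π(0.0549)⁴/32 = 8.92×10^-7 m⁴.
θ = (T/G)·Σ L_i/J_i = (1356/40.3×10⁹)·(0.298/8.61×10^-8 + 0.344/8.92×10^-7) = 0.1295 rad.

7.42°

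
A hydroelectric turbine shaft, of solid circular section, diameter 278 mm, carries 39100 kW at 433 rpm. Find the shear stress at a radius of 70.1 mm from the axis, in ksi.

15.0 ksi

ω = 2π·433/60 = 45.34 rad/s, so T = P/ω = 39100×10³ / 45.34 = 862300 N·m.
J = πd⁴/32 = π(0.278)⁴/32 = 5.864×10^-4 m⁴.
Shear stress varies linearly with radius: τ = T·r/J = 862300 × 0.0701 / 5.864×10^-4 = 1.031×10^8 Pa.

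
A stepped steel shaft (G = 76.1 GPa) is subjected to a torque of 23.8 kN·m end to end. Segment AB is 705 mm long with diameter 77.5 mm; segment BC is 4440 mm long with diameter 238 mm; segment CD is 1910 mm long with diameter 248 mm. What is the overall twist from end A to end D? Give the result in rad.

0.0683 rad

J_AB = π(0.0775)⁴/32 = 3.54×10^-6 m⁴; J_BC = π(0.238)⁴/32 = 3.15×10^-4 m⁴; J_CD = π(0.248)⁴/32 = 3.71×10^-4 m⁴.
θ = (T/G)·Σ L_i/J_i = (23800/76.1×10⁹)·(0.705/3.54×10^-6 + 4.44/3.15×10^-4 + 1.91/3.71×10^-4) = 0.06827 rad.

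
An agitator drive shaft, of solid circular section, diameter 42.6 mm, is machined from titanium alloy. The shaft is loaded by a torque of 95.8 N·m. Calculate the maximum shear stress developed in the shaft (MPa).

J = πd⁴/32 = π(0.0426)⁴/32 = 3.233×10^-7 m⁴.
τ_max = T·r/J = 95.80 × 0.0213 / 3.233×10^-7 = 6.311×10^6 Pa.

6.31 MPa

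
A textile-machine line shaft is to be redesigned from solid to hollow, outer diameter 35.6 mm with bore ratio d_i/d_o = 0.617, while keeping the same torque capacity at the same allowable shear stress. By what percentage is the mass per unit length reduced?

Equal τ_max and T ⇒ the solid shaft needs d_s³ = d_o³(1−k⁴), so d_s = 35.6·(1−0.617⁴)^(1/3) = 33.79 mm.
Area ratio A_h/A_s = d_o²(1−k²)/d_s² = (1−k²)/(1−k⁴)^(2/3) = 0.6874.
Mass saving = 1 − 0.6874 = 31.3 %.

31.3 %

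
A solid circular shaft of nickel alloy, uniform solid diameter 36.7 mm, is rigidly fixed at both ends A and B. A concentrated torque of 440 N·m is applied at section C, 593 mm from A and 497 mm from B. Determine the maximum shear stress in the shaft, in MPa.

24.7 MPa

With uniform GJ and both ends fixed, compatibility θ_AC = θ_CB gives T_A·a = T_B·b, together with T_A + T_B = T₀.
T_A = T₀·b/(a+b) = 440.0·497/1090 = 200.6 N·m; T_B = 239.4 N·m.
τ in each portion: τ_AC = 2.07×10^7 Pa, τ_CB = 2.47×10^7 Pa; maximum is in CB.
τ_max = T_CB·r/J = 239.4·0.0184/1.78×10^-7 = 2.466×10^7 Pa.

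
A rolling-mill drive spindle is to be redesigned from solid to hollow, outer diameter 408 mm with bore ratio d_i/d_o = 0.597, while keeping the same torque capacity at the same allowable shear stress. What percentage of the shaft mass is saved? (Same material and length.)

Equal τ_max and T ⇒ the solid shaft needs d_s³ = d_o³(1−k⁴), so d_s = 408·(1−0.597⁴)^(1/3) = 389.9 mm.
Area ratio A_h/A_s = d_o²(1−k²)/d_s² = (1−k²)/(1−k⁴)^(2/3) = 0.7046.
Mass saving = 1 − 0.7046 = 29.5 %.

29.5 %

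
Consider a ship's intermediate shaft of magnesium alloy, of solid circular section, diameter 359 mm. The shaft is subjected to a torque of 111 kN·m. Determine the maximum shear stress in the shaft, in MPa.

12.2 MPa

J = πd⁴/32 = π(0.359)⁴/32 = 1.631×10^-3 m⁴.
τ_max = T·r/J = 111000 × 0.179 / 1.631×10^-3 = 1.222×10^7 Pa.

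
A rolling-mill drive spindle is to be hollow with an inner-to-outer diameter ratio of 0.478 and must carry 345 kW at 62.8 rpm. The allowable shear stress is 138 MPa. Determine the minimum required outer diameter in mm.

ω = 2π·62.8/60 = 6.576 rad/s, so T = P/ω = 345×10³ / 6.576 = 52460 N·m.
For a hollow shaft with d_i/d_o = 0.478: τ_max = 16T/(π d_o³ (1−k⁴)), so d_o = [16T/(π τ_allow (1−k⁴))]^(1/3) = [16·52460/(π·1.38×10^8·0.9478)]^(1/3) = 0.1269 m.

127 mm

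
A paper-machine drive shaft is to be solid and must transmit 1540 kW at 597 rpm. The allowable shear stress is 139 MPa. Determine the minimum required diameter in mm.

96.6 mm

ω = 2π·597/60 = 62.52 rad/s, so T = P/ω = 1540×10³ / 62.52 = 24630 N·m.
For a solid shaft τ_max = 16T/(πd³), so d = (16T/(π τ_allow))^(1/3) = (16·24630/(π·1.39×10^8))^(1/3) = 0.09664 m.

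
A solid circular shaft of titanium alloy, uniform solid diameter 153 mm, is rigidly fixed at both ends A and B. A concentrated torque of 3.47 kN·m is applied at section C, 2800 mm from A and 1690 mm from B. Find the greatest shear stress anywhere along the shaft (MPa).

With uniform GJ and both ends fixed, compatibility θ_AC = θ_CB gives T_A·a = T_B·b, together with T_A + T_B = T₀.
T_A = T₀·b/(a+b) = 3470·1690/4490 = 1306 N·m; T_B = 2164 N·m.
τ in each portion: τ_AC = 1.86×10^6 Pa, τ_CB = 3.08×10^6 Pa; maximum is in CB.
τ_max = T_CB·r/J = 2164·0.0765/5.38×10^-5 = 3.077×10^6 Pa.

3.08 MPa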